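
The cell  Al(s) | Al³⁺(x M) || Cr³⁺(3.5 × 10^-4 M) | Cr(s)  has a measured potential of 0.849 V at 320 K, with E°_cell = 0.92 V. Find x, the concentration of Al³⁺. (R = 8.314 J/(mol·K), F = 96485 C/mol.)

0.79 M

From the Nernst equation, ln Q = nF(E° − E)/RT = 3×96485×(0.92 − 0.849)/(8.314×320) = 7.725, so Q = 2260.
With Q = [Al³⁺]/[Cr³⁺] and the known concentrations, [Al³⁺] in the numerator gives [Al³⁺] = 0.79 M.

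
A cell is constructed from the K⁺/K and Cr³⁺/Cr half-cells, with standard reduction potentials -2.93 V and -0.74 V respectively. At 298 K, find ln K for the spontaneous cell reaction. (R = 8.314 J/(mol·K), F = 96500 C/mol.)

ln K = 255.9

E°_cell = -0.74 − (-2.93) = 2.19 V, with n = 3 electrons transferred.
At equilibrium E = 0, so the Nernst equation gives ln K = nFE°/RT = (3)(96500)(2.19)/((8.314)(298)) = 255.90.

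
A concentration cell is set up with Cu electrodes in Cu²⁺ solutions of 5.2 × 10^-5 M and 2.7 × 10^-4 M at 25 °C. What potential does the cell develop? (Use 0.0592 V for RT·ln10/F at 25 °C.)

Both half-cells are Cu²⁺/Cu, so E°_cell = 0. The concentrated side is the cathode; the cell reaction moves Cu²⁺ from high to low concentration with n = 2.
Q = [Cu²⁺]_dilute/[Cu²⁺]_conc = 5.2 × 10^-5/2.7 × 10^-4 = 0.193.
E = 0 − (0.0592/2) log Q = −(0.0592/2)(-0.715) = 0.0212 V.

0.021 V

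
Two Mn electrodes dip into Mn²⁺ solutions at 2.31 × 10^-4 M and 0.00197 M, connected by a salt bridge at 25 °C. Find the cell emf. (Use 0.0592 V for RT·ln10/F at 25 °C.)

0.028 V

Both half-cells are Mn²⁺/Mn, so E°_cell = 0. The concentrated side is the cathode; the cell reaction moves Mn²⁺ from high to low concentration with n = 2.
Q = [Mn²⁺]_dilute/[Mn²⁺]_conc = 2.31 × 10^-4/0.00197 = 0.117.
E = 0 − (0.0592/2) log Q = −(0.0592/2)(-0.931) = 0.0276 V.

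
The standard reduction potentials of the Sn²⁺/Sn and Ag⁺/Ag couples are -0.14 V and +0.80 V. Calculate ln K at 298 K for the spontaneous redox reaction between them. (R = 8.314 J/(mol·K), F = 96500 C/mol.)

ln K = 73.2

E°_cell = +0.80 − (-0.14) = 0.94 V, with n = 2 electrons transferred.
At equilibrium E = 0, so the Nernst equation gives ln K = nFE°/RT = (2)(96500)(0.94)/((8.314)(298)) = 73.22.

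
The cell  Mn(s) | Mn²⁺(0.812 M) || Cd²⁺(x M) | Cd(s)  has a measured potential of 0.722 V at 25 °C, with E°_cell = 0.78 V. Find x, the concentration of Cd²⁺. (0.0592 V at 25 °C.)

0.0089 M

From the Nernst equation, log Q = n(E° − E)/0.0592 = 2(0.78 − 0.722)/0.0592 = 1.959, so Q = 91.1.
With Q = [Mn²⁺]/[Cd²⁺] and the known concentrations, [Cd²⁺] in the denominator gives [Cd²⁺] = 0.0089 M.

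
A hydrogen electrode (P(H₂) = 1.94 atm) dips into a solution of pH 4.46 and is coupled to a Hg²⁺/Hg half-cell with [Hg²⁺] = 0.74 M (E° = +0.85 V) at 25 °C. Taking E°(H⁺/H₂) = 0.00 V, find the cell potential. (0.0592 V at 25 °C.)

1.12 V

The Hg²⁺/Hg couple is the cathode, so E°_cell = 0.85 V; n = 2.
[H⁺] = 10^(−4.46) = 3.5 × 10^-5 M, and Q = [H⁺]^2 / ([Hg²⁺]·P(H₂)) = 8.37 × 10^-10.
E = E° − (0.0592/2) log Q = 0.85 − (0.0592/2)(-9.077) = 1.119 V.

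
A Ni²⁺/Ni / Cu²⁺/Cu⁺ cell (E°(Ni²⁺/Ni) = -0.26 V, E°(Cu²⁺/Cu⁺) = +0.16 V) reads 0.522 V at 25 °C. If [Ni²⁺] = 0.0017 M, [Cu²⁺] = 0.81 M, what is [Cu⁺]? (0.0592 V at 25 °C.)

From the Nernst equation, log Q = n(E° − E)/0.0592 = 2(0.42 − 0.522)/0.0592 = -3.446, so Q = 3.58 × 10^-4.
With Q = [Ni²⁺]·[Cu⁺]^2/[Cu²⁺]^2 and the known concentrations, [Cu⁺]^2 in the numerator gives [Cu⁺] = 0.37 M.

0.37 M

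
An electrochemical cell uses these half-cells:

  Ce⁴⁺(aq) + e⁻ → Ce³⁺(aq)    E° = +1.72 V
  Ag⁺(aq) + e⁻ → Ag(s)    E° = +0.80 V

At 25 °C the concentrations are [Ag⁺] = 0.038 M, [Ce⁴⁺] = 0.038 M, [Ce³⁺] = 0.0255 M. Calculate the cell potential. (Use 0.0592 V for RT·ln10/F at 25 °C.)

The Ce⁴⁺/Ce³⁺ couple has the higher reduction potential and acts as the cathode, so E°_cell = +1.72 − (+0.80) = 0.92 V.
Balancing electrons gives n = 1; the reaction quotient is Q = [Ag⁺]·[Ce³⁺]/[Ce⁴⁺] = 0.0255.
At 25 °C, E = E° − (0.0592/n) log Q = 0.92 − (0.0592/1)(-1.593) = 0.920 + 0.094 = 1.014 V.

1.01 V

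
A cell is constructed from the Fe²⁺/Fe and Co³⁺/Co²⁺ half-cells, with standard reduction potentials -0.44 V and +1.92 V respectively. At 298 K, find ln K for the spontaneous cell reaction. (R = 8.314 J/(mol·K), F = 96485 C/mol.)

ln K = 183.8

E°_cell = +1.92 − (-0.44) = 2.36 V, with n = 2 electrons transferred.
At equilibrium E = 0, so the Nernst equation gives ln K = nFE°/RT = (2)(96485)(2.36)/((8.314)(298)) = 183.81.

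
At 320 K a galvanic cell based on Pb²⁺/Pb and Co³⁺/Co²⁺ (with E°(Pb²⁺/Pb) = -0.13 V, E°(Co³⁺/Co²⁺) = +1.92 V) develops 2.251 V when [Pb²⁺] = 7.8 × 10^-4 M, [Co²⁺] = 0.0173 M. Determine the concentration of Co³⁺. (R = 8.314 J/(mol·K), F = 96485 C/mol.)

From the Nernst equation, ln Q = nF(E° − E)/RT = 2×96485×(2.05 − 2.251)/(8.314×320) = -14.579, so Q = 4.66 × 10^-7.
With Q = [Pb²⁺]·[Co²⁺]^2/[Co³⁺]^2 and the known concentrations, [Co³⁺]^2 in the denominator gives [Co³⁺] = 0.71 M.

0.71 M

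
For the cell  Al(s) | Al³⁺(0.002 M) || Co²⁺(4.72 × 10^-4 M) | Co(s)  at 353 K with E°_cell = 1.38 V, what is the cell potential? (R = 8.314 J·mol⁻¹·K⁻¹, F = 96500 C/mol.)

1.33 V

Balancing electrons gives n = 6; the reaction quotient is Q = [Al³⁺]^2/[Co²⁺]^3 = 3.8 × 10^4.
E = E° − (RT/nF) ln Q = 1.38 − (8.314×353)/(6×96500) × (10.546) = 1.380 − 0.053 = 1.327 V.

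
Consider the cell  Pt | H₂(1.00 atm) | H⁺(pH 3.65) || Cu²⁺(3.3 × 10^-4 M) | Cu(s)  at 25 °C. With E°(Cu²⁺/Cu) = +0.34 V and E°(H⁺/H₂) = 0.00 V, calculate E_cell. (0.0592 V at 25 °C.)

0.45 V

The Cu²⁺/Cu couple is the cathode, so E°_cell = 0.34 V; n = 2.
[H⁺] = 10^(−3.65) = 2.2 × 10^-4 M, and Q = [H⁺]^2 / ([Cu²⁺]·P(H₂)) = 1.52 × 10^-4.
E = E° − (0.0592/2) log Q = 0.34 − (0.0592/2)(-3.819) = 0.453 V.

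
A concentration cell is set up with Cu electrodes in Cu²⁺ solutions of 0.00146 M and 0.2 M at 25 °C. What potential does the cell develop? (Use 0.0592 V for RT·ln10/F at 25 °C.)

Both half-cells are Cu²⁺/Cu, so E°_cell = 0. The concentrated side is the cathode; the cell reaction moves Cu²⁺ from high to low concentration with n = 2.
Q = [Cu²⁺]_dilute/[Cu²⁺]_conc = 0.00146/0.2 = 0.00730.
E = 0 − (0.0592/2) log Q = −(0.0592/2)(-2.137) = 0.0633 V.

0.063 V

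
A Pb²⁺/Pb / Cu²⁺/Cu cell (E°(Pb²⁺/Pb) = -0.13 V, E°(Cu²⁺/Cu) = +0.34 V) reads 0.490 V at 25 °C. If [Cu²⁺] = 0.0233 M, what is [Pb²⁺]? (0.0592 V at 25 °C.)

From the Nernst equation, log Q = n(E° − E)/0.0592 = 2(0.47 − 0.490)/0.0592 = -0.676, so Q = 0.211.
With Q = [Pb²⁺]/[Cu²⁺] and the known concentrations, [Pb²⁺] in the numerator gives [Pb²⁺] = 0.0049 M.

0.0049 M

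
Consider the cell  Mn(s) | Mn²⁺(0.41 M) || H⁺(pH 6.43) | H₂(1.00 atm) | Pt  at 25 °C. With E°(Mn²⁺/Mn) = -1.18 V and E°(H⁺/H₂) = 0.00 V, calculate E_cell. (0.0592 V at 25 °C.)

The hydrogen couple is the cathode, so E°_cell = 1.18 V; n = 2.
[H⁺] = 10^(−6.43) = 3.7 × 10^-7 M, and Q = [Mn²⁺]·P(H₂) / [H⁺]^2 = 2.97 × 10^12.
E = E° − (0.0592/2) log Q = 1.18 − (0.0592/2)(12.473) = 0.811 V.

0.81 V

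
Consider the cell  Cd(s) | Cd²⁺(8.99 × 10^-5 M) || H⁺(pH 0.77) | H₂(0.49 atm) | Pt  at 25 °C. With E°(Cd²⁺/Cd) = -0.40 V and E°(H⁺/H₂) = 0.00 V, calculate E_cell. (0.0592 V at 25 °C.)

0.48 V

The hydrogen couple is the cathode, so E°_cell = 0.40 V; n = 2.
[H⁺] = 10^(−0.77) = 0.17 M, and Q = [Cd²⁺]·P(H₂) / [H⁺]^2 = 0.00153.
E = E° − (0.0592/2) log Q = 0.40 − (0.0592/2)(-2.816) = 0.483 V.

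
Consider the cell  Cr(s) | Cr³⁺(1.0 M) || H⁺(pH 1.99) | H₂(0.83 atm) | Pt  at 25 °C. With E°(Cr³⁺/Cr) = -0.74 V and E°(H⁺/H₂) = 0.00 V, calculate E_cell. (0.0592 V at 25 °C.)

0.62 V

The hydrogen couple is the cathode, so E°_cell = 0.74 V; n = 6.
[H⁺] = 10^(−1.99) = 0.010 M, and Q = [Cr³⁺]^2·P(H₂)^3 / [H⁺]^6 = 4.98 × 10^11.
E = E° − (0.0592/6) log Q = 0.74 − (0.0592/6)(11.697) = 0.625 V.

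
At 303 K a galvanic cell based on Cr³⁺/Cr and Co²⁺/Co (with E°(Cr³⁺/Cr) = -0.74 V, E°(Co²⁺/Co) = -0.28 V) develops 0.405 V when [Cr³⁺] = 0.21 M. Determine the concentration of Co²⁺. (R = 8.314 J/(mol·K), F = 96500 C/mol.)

From the Nernst equation, ln Q = nF(E° − E)/RT = 6×96500×(0.46 − 0.405)/(8.314×303) = 12.641, so Q = 3.09 × 10^5.
With Q = [Cr³⁺]^2/[Co²⁺]^3 and the known concentrations, [Co²⁺]^3 in the denominator gives [Co²⁺] = 0.0052 M.

0.0052 M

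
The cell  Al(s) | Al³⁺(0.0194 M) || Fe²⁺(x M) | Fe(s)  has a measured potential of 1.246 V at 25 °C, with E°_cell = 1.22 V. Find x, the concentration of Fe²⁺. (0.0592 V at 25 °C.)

From the Nernst equation, log Q = n(E° − E)/0.0592 = 6(1.22 − 1.246)/0.0592 = -2.635, so Q = 0.00232.
With Q = [Al³⁺]^2/[Fe²⁺]^3 and the known concentrations, [Fe²⁺]^3 in the denominator gives [Fe²⁺] = 0.55 M.

0.55 M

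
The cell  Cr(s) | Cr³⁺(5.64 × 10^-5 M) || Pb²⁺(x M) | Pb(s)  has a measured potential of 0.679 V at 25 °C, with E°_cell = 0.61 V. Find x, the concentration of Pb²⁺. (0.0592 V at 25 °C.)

From the Nernst equation, log Q = n(E° − E)/0.0592 = 6(0.61 − 0.679)/0.0592 = -6.993, so Q = 1.02 × 10^-7.
With Q = [Cr³⁺]^2/[Pb²⁺]^3 and the known concentrations, [Pb²⁺]^3 in the denominator gives [Pb²⁺] = 0.32 M.

0.32 M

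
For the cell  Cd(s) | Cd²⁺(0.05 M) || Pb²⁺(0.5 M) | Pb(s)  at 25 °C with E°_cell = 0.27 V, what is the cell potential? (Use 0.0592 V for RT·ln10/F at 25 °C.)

Balancing electrons gives n = 2; the reaction quotient is Q = [Cd²⁺]/[Pb²⁺] = 0.100.
At 25 °C, E = E° − (0.0592/n) log Q = 0.27 − (0.0592/2)(-1.000) = 0.270 + 0.030 = 0.300 V.

0.300 V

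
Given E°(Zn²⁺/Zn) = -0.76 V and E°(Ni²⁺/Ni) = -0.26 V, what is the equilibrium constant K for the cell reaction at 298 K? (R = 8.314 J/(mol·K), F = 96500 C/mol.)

E°_cell = -0.26 − (-0.76) = 0.50 V, with n = 2 electrons transferred.
At equilibrium E = 0, so the Nernst equation gives ln K = nFE°/RT = (2)(96500)(0.50)/((8.314)(298)) = 38.95.
K = e^38.95 = 8.2 × 10^16.

8.2 × 10^16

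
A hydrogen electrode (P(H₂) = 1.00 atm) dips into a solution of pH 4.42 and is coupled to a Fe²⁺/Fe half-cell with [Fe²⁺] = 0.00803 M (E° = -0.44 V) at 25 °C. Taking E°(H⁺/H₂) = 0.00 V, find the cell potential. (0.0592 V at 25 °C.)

0.24 V

The hydrogen couple is the cathode, so E°_cell = 0.44 V; n = 2.
[H⁺] = 10^(−4.42) = 3.8 × 10^-5 M, and Q = [Fe²⁺]·P(H₂) / [H⁺]^2 = 5.56 × 10^6.
E = E° − (0.0592/2) log Q = 0.44 − (0.0592/2)(6.745) = 0.240 V.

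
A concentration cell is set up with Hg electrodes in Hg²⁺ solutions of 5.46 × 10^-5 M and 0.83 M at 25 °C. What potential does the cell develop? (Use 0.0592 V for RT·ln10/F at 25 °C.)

Both half-cells are Hg²⁺/Hg, so E°_cell = 0. The concentrated side is the cathode; the cell reaction moves Hg²⁺ from high to low concentration with n = 2.
Q = [Hg²⁺]_dilute/[Hg²⁺]_conc = 5.46 × 10^-5/0.83 = 6.58 × 10^-5.
E = 0 − (0.0592/2) log Q = −(0.0592/2)(-4.182) = 0.1238 V.

0.12 V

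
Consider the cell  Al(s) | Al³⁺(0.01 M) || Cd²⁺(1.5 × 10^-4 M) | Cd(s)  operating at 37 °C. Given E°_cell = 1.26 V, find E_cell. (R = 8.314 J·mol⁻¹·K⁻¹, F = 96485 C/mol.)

1.18 V

Balancing electrons gives n = 6; the reaction quotient is Q = [Al³⁺]^2/[Cd²⁺]^3 = 2.96 × 10^7.
E = E° − (RT/nF) ln Q = 1.26 − (8.314×310)/(6×96485) × (17.204) = 1.260 − 0.077 = 1.183 V.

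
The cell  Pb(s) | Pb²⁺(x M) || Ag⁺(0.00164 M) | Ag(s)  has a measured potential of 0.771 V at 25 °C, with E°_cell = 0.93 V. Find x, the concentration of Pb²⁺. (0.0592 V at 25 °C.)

0.63 M

From the Nernst equation, log Q = n(E° − E)/0.0592 = 2(0.93 − 0.771)/0.0592 = 5.372, so Q = 2.35 × 10^5.
With Q = [Pb²⁺]/[Ag⁺]^2 and the known concentrations, [Pb²⁺] in the numerator gives [Pb²⁺] = 0.63 M.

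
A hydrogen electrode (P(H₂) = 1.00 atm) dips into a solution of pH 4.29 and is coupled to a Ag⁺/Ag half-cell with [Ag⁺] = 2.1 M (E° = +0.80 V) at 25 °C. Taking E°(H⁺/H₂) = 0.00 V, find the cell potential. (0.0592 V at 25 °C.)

The Ag⁺/Ag couple is the cathode, so E°_cell = 0.80 V; n = 2.
[H⁺] = 10^(−4.29) = 5.1 × 10^-5 M, and Q = [H⁺]^2 / ([Ag⁺]^2·P(H₂)) = 5.96 × 10^-10.
E = E° − (0.0592/2) log Q = 0.80 − (0.0592/2)(-9.224) = 1.073 V.

1.07 V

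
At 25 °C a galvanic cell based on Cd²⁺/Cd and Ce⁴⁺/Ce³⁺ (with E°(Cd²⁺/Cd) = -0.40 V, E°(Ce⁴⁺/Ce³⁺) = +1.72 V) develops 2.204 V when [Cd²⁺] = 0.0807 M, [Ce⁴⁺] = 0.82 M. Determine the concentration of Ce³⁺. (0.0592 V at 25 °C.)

0.11 M

From the Nernst equation, log Q = n(E° − E)/0.0592 = 2(2.12 − 2.204)/0.0592 = -2.838, so Q = 0.00145.
With Q = [Cd²⁺]·[Ce³⁺]^2/[Ce⁴⁺]^2 and the known concentrations, [Ce³⁺]^2 in the numerator gives [Ce³⁺] = 0.11 M.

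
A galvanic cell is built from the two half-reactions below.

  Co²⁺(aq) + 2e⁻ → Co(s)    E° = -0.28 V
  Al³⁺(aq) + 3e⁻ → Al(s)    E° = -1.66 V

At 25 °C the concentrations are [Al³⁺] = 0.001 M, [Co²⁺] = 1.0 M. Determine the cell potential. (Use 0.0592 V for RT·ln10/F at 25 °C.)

The Co²⁺/Co couple has the higher reduction potential and acts as the cathode, so E°_cell = -0.28 − (-1.66) = 1.38 V.
Balancing electrons gives n = 6; the reaction quotient is Q = [Al³⁺]^2/[Co²⁺]^3 = 1 × 10^-6.
At 25 °C, E = E° − (0.0592/n) log Q = 1.38 − (0.0592/6)(-6.000) = 1.380 + 0.059 = 1.439 V.

1.44 V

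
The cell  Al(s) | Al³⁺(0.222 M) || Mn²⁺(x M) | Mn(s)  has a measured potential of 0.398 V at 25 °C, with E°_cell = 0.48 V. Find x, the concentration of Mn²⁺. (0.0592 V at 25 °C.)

6.2 × 10^-4 M

From the Nernst equation, log Q = n(E° − E)/0.0592 = 6(0.48 − 0.398)/0.0592 = 8.311, so Q = 2.05 × 10^8.
With Q = [Al³⁺]^2/[Mn²⁺]^3 and the known concentrations, [Mn²⁺]^3 in the denominator gives [Mn²⁺] = 6.2 × 10^-4 M.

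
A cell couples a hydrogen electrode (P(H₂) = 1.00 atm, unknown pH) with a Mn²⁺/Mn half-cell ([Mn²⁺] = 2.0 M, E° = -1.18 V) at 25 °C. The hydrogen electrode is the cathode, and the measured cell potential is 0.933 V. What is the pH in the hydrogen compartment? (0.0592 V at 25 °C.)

E°_cell = 1.18 V and n = 2.
log Q = n(E° − E)/0.0592 = 2×(1.18 − 0.933)/0.0592 = 8.345.
With Q = [Mn²⁺]·P(H₂) / [H⁺]^2, solving for [H⁺] gives log[H⁺] = -4.022, so pH = 4.02.

pH = 4.02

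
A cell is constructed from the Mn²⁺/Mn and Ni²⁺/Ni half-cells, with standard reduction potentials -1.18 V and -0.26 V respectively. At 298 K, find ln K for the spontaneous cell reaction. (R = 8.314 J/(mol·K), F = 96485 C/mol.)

ln K = 71.7

E°_cell = -0.26 − (-1.18) = 0.92 V, with n = 2 electrons transferred.
At equilibrium E = 0, so the Nernst equation gives ln K = nFE°/RT = (2)(96485)(0.92)/((8.314)(298)) = 71.66.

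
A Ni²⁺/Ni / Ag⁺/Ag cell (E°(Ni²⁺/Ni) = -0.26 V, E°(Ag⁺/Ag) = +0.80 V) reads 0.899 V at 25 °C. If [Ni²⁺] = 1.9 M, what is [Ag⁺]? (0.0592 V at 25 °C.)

From the Nernst equation, log Q = n(E° − E)/0.0592 = 2(1.06 − 0.899)/0.0592 = 5.439, so Q = 2.75 × 10^5.
With Q = [Ni²⁺]/[Ag⁺]^2 and the known concentrations, [Ag⁺]^2 in the denominator gives [Ag⁺] = 0.0026 M.

0.0026 M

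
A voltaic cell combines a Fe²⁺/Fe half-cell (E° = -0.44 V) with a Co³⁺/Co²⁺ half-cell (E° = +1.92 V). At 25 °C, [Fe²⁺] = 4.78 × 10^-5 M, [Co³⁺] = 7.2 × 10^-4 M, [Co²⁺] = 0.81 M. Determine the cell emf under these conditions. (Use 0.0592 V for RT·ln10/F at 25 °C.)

The Co³⁺/Co²⁺ couple has the higher reduction potential and acts as the cathode, so E°_cell = +1.92 − (-0.44) = 2.36 V.
Balancing electrons gives n = 2; the reaction quotient is Q = [Fe²⁺]·[Co²⁺]^2/[Co³⁺]^2 = 60.5.
At 25 °C, E = E° − (0.0592/n) log Q = 2.36 − (0.0592/2)(1.782) = 2.360 − 0.053 = 2.307 V.

2.31 V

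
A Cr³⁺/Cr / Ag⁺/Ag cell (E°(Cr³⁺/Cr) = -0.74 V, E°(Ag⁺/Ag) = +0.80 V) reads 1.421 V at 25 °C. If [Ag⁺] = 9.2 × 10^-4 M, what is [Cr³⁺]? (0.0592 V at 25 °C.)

From the Nernst equation, log Q = n(E° − E)/0.0592 = 3(1.54 − 1.421)/0.0592 = 6.030, so Q = 1.07 × 10^6.
With Q = [Cr³⁺]/[Ag⁺]^3 and the known concentrations, [Cr³⁺] in the numerator gives [Cr³⁺] = 8.4 × 10^-4 M.

8.4 × 10^-4 M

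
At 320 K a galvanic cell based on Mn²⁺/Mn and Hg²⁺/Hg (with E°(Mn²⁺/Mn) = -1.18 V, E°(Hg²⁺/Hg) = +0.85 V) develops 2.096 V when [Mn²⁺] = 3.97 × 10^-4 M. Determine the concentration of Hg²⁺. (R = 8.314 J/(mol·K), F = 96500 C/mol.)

From the Nernst equation, ln Q = nF(E° − E)/RT = 2×96500×(2.03 − 2.096)/(8.314×320) = -4.788, so Q = 0.00833.
With Q = [Mn²⁺]/[Hg²⁺] and the known concentrations, [Hg²⁺] in the denominator gives [Hg²⁺] = 0.048 M.

0.048 M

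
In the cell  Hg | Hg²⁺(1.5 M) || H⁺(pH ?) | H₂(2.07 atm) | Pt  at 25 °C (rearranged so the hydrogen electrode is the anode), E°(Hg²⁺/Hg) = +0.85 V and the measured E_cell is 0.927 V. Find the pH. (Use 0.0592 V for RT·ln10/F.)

pH = 1.05

E°_cell = 0.85 V and n = 2.
log Q = n(E° − E)/0.0592 = 2×(0.85 − 0.927)/0.0592 = -2.601.
With Q = [H⁺]^2 / ([Hg²⁺]·P(H₂)), solving for [H⁺] gives log[H⁺] = -1.055, so pH = 1.05.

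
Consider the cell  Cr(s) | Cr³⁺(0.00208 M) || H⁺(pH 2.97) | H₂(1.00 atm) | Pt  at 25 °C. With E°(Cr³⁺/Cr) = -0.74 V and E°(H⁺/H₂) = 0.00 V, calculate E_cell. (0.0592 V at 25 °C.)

0.62 V

The hydrogen couple is the cathode, so E°_cell = 0.74 V; n = 6.
[H⁺] = 10^(−2.97) = 0.0011 M, and Q = [Cr³⁺]^2·P(H₂)^3 / [H⁺]^6 = 2.86 × 10^12.
E = E° − (0.0592/6) log Q = 0.74 − (0.0592/6)(12.456) = 0.617 V.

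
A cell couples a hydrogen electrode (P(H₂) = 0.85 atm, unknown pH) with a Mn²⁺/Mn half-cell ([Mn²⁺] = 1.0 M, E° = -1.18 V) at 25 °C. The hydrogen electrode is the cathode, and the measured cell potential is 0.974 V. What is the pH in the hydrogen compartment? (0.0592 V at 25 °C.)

pH = 3.52

E°_cell = 1.18 V and n = 2.
log Q = n(E° − E)/0.0592 = 2×(1.18 − 0.974)/0.0592 = 6.959.
With Q = [Mn²⁺]·P(H₂) / [H⁺]^2, solving for [H⁺] gives log[H⁺] = -3.515, so pH = 3.52.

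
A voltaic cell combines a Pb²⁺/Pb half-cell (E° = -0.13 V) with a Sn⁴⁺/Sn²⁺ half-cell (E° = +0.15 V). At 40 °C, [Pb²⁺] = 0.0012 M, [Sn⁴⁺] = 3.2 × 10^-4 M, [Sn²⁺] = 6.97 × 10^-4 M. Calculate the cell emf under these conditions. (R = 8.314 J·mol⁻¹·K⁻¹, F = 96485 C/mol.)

The Sn⁴⁺/Sn²⁺ couple has the higher reduction potential and acts as the cathode, so E°_cell = +0.15 − (-0.13) = 0.28 V.
Balancing electrons gives n = 2; the reaction quotient is Q = [Pb²⁺]·[Sn²⁺]/[Sn⁴⁺] = 0.00261.
E = E° − (RT/nF) ln Q = 0.28 − (8.314×313)/(2×96485) × (-5.947) = 0.280 + 0.080 = 0.360 V.

0.360 V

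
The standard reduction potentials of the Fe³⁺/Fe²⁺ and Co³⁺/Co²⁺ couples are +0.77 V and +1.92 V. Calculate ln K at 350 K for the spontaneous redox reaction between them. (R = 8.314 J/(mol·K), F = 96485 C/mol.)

E°_cell = +1.92 − (+0.77) = 1.15 V, with n = 1 electron transferred.
At equilibrium E = 0, so the Nernst equation gives ln K = nFE°/RT = (1)(96485)(1.15)/((8.314)(350)) = 38.13.

ln K = 38.1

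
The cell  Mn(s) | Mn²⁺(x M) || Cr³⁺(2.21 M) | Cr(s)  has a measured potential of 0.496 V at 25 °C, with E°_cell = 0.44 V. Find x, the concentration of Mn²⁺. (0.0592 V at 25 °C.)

From the Nernst equation, log Q = n(E° − E)/0.0592 = 6(0.44 − 0.496)/0.0592 = -5.676, so Q = 2.11 × 10^-6.
With Q = [Mn²⁺]^3/[Cr³⁺]^2 and the known concentrations, [Mn²⁺]^3 in the numerator gives [Mn²⁺] = 0.022 M.

0.022 M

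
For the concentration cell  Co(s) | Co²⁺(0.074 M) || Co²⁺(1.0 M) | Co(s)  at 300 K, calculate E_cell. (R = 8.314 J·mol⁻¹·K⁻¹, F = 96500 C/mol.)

0.034 V

Both half-cells are Co²⁺/Co, so E°_cell = 0. The concentrated side is the cathode; the cell reaction moves Co²⁺ from high to low concentration with n = 2.
Q = [Co²⁺]_dilute/[Co²⁺]_conc = 0.074/1.0 = 0.0740.
E = 0 − (RT/nF) ln Q = −((8.314×300)/(2×96500))(-2.604) = 0.0337 V.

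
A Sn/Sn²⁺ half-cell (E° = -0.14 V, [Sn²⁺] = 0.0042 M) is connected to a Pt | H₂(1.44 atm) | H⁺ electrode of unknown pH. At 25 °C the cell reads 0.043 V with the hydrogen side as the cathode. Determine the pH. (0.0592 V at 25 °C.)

E°_cell = 0.14 V and n = 2.
log Q = n(E° − E)/0.0592 = 2×(0.14 − 0.043)/0.0592 = 3.277.
With Q = [Sn²⁺]·P(H₂) / [H⁺]^2, solving for [H⁺] gives log[H⁺] = -2.748, so pH = 2.75.

pH = 2.75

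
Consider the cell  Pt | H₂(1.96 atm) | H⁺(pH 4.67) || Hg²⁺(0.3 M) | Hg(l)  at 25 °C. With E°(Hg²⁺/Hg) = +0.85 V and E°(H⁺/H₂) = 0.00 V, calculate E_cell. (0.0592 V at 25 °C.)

The Hg²⁺/Hg couple is the cathode, so E°_cell = 0.85 V; n = 2.
[H⁺] = 10^(−4.67) = 2.1 × 10^-5 M, and Q = [H⁺]^2 / ([Hg²⁺]·P(H₂)) = 7.77 × 10^-10.
E = E° − (0.0592/2) log Q = 0.85 − (0.0592/2)(-9.109) = 1.120 V.

1.12 V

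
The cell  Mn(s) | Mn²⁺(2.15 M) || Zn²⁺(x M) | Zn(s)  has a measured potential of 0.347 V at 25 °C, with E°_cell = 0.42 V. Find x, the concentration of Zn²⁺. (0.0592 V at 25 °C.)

From the Nernst equation, log Q = n(E° − E)/0.0592 = 2(0.42 − 0.347)/0.0592 = 2.466, so Q = 293.
With Q = [Mn²⁺]/[Zn²⁺] and the known concentrations, [Zn²⁺] in the denominator gives [Zn²⁺] = 0.0073 M.

0.0073 M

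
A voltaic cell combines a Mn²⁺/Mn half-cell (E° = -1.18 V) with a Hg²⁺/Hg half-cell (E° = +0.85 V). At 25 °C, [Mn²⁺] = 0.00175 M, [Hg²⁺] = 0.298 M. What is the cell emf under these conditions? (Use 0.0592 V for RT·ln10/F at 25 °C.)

2.10 V

The Hg²⁺/Hg couple has the higher reduction potential and acts as the cathode, so E°_cell = +0.85 − (-1.18) = 2.03 V.
Balancing electrons gives n = 2; the reaction quotient is Q = [Mn²⁺]/[Hg²⁺] = 0.00587.
At 25 °C, E = E° − (0.0592/n) log Q = 2.03 − (0.0592/2)(-2.231) = 2.030 + 0.066 = 2.096 V.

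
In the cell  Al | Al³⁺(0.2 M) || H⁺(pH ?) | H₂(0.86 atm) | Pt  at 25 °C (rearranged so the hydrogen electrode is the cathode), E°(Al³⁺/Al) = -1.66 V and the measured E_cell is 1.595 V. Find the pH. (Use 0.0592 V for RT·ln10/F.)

pH = 1.36

E°_cell = 1.66 V and n = 6.
log Q = n(E° − E)/0.0592 = 6×(1.66 − 1.595)/0.0592 = 6.588.
With Q = [Al³⁺]^2·P(H₂)^3 / [H⁺]^6, solving for [H⁺] gives log[H⁺] = -1.364, so pH = 1.36.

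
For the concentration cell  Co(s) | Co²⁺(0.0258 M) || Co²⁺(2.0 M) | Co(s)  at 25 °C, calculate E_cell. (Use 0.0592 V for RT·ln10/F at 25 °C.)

Both half-cells are Co²⁺/Co, so E°_cell = 0. The concentrated side is the cathode; the cell reaction moves Co²⁺ from high to low concentration with n = 2.
Q = [Co²⁺]_dilute/[Co²⁺]_conc = 0.0258/2.0 = 0.0129.
E = 0 − (0.0592/2) log Q = −(0.0592/2)(-1.889) = 0.0559 V.

0.056 V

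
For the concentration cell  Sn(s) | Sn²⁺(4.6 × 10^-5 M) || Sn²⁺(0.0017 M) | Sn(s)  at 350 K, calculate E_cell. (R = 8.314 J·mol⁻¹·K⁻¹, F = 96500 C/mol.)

Both half-cells are Sn²⁺/Sn, so E°_cell = 0. The concentrated side is the cathode; the cell reaction moves Sn²⁺ from high to low concentration with n = 2.
Q = [Sn²⁺]_dilute/[Sn²⁺]_conc = 4.6 × 10^-5/0.0017 = 0.0271.
E = 0 − (RT/nF) ln Q = −((8.314×350)/(2×96500))(-3.610) = 0.0544 V.

0.054 V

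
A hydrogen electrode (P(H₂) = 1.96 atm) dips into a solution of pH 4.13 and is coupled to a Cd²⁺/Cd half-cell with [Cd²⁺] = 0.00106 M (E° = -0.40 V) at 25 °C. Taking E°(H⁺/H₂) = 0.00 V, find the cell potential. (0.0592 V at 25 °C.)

0.23 V

The hydrogen couple is the cathode, so E°_cell = 0.40 V; n = 2.
[H⁺] = 10^(−4.13) = 7.4 × 10^-5 M, and Q = [Cd²⁺]·P(H₂) / [H⁺]^2 = 3.78 × 10^5.
E = E° − (0.0592/2) log Q = 0.40 − (0.0592/2)(5.578) = 0.235 V.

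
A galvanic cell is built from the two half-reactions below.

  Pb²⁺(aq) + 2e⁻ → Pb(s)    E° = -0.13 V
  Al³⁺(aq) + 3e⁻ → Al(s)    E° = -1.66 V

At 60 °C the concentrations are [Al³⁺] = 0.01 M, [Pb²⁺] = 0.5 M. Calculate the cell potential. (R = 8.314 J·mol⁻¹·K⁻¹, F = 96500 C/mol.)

The Pb²⁺/Pb couple has the higher reduction potential and acts as the cathode, so E°_cell = -0.13 − (-1.66) = 1.53 V.
Balancing electrons gives n = 6; the reaction quotient is Q = [Al³⁺]^2/[Pb²⁺]^3 = 8 × 10^-4.
E = E° − (RT/nF) ln Q = 1.53 − (8.314×333)/(6×96500) × (-7.131) = 1.530 + 0.034 = 1.564 V.

1.56 V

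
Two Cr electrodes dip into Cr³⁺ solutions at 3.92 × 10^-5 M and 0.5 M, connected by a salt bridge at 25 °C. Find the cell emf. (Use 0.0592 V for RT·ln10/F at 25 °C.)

Both half-cells are Cr³⁺/Cr, so E°_cell = 0. The concentrated side is the cathode; the cell reaction moves Cr³⁺ from high to low concentration with n = 3.
Q = [Cr³⁺]_dilute/[Cr³⁺]_conc = 3.92 × 10^-5/0.5 = 7.84 × 10^-5.
E = 0 − (0.0592/3) log Q = −(0.0592/3)(-4.106) = 0.0810 V.

0.081 V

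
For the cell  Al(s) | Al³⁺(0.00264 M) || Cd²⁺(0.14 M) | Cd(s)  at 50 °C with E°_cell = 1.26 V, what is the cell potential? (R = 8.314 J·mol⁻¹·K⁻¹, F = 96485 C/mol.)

Balancing electrons gives n = 6; the reaction quotient is Q = [Al³⁺]^2/[Cd²⁺]^3 = 0.00254.
E = E° − (RT/nF) ln Q = 1.26 − (8.314×323)/(6×96485) × (-5.976) = 1.260 + 0.028 = 1.288 V.

1.29 V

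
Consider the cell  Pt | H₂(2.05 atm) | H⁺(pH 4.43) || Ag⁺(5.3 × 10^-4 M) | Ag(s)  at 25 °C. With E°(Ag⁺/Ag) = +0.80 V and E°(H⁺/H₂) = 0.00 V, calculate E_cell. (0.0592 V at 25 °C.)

0.88 V

The Ag⁺/Ag couple is the cathode, so E°_cell = 0.80 V; n = 2.
[H⁺] = 10^(−4.43) = 3.7 × 10^-5 M, and Q = [H⁺]^2 / ([Ag⁺]^2·P(H₂)) = 0.00240.
E = E° − (0.0592/2) log Q = 0.80 − (0.0592/2)(-2.620) = 0.878 V.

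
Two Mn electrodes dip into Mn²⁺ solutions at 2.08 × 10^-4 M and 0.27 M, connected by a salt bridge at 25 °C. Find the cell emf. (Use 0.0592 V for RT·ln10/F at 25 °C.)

Both half-cells are Mn²⁺/Mn, so E°_cell = 0. The concentrated side is the cathode; the cell reaction moves Mn²⁺ from high to low concentration with n = 2.
Q = [Mn²⁺]_dilute/[Mn²⁺]_conc = 2.08 × 10^-4/0.27 = 7.7 × 10^-4.
E = 0 − (0.0592/2) log Q = −(0.0592/2)(-3.113) = 0.0921 V.

0.092 V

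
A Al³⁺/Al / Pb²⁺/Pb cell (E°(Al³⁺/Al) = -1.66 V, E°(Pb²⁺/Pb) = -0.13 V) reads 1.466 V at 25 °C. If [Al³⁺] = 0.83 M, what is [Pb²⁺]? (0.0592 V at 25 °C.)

From the Nernst equation, log Q = n(E° − E)/0.0592 = 6(1.53 − 1.466)/0.0592 = 6.486, so Q = 3.07 × 10^6.
With Q = [Al³⁺]^2/[Pb²⁺]^3 and the known concentrations, [Pb²⁺]^3 in the denominator gives [Pb²⁺] = 0.0061 M.

0.0061 M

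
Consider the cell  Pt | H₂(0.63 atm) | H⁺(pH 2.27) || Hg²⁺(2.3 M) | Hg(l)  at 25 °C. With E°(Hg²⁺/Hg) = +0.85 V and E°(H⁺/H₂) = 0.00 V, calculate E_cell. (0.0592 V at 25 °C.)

0.99 V

The Hg²⁺/Hg couple is the cathode, so E°_cell = 0.85 V; n = 2.
[H⁺] = 10^(−2.27) = 0.0054 M, and Q = [H⁺]^2 / ([Hg²⁺]·P(H₂)) = 1.99 × 10^-5.
E = E° − (0.0592/2) log Q = 0.85 − (0.0592/2)(-4.701) = 0.989 V.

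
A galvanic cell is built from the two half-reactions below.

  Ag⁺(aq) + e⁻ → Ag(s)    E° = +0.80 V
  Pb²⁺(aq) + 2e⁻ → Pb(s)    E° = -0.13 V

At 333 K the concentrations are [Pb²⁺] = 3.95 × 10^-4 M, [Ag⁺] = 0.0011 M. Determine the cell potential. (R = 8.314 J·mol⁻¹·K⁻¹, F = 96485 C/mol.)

0.847 V

The Ag⁺/Ag couple has the higher reduction potential and acts as the cathode, so E°_cell = +0.80 − (-0.13) = 0.93 V.
Balancing electrons gives n = 2; the reaction quotient is Q = [Pb²⁺]/[Ag⁺]^2 = 326.
E = E° − (RT/nF) ln Q = 0.93 − (8.314×333)/(2×96485) × (5.788) = 0.930 − 0.083 = 0.847 V.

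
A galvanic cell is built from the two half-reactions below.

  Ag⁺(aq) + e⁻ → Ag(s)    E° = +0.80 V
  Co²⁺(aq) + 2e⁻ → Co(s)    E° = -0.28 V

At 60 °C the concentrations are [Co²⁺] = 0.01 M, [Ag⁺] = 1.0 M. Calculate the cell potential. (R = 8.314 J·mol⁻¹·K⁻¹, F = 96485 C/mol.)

The Ag⁺/Ag couple has the higher reduction potential and acts as the cathode, so E°_cell = +0.80 − (-0.28) = 1.08 V.
Balancing electrons gives n = 2; the reaction quotient is Q = [Co²⁺]/[Ag⁺]^2 = 0.0100.
E = E° − (RT/nF) ln Q = 1.08 − (8.314×333)/(2×96485) × (-4.605) = 1.080 + 0.066 = 1.146 V.

1.15 V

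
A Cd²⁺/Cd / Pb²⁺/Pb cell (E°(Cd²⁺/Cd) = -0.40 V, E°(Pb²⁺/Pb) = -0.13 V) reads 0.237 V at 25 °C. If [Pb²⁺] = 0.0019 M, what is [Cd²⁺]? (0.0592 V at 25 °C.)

0.025 M

From the Nernst equation, log Q = n(E° − E)/0.0592 = 2(0.27 − 0.237)/0.0592 = 1.115, so Q = 13.0.
With Q = [Cd²⁺]/[Pb²⁺] and the known concentrations, [Cd²⁺] in the numerator gives [Cd²⁺] = 0.025 M.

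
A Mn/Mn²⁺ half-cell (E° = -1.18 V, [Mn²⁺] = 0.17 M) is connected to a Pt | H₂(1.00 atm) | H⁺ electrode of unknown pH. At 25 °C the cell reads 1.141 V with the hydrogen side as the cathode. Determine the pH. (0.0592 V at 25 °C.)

E°_cell = 1.18 V and n = 2.
log Q = n(E° − E)/0.0592 = 2×(1.18 − 1.141)/0.0592 = 1.318.
With Q = [Mn²⁺]·P(H₂) / [H⁺]^2, solving for [H⁺] gives log[H⁺] = -1.044, so pH = 1.04.

pH = 1.04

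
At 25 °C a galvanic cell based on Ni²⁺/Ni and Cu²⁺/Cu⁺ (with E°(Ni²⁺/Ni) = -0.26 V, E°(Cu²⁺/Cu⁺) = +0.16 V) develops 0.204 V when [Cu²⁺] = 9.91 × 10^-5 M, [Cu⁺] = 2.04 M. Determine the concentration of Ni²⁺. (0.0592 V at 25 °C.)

0.047 M

From the Nernst equation, log Q = n(E° − E)/0.0592 = 2(0.42 − 0.204)/0.0592 = 7.297, so Q = 1.98 × 10^7.
With Q = [Ni²⁺]·[Cu⁺]^2/[Cu²⁺]^2 and the known concentrations, [Ni²⁺] in the numerator gives [Ni²⁺] = 0.047 M.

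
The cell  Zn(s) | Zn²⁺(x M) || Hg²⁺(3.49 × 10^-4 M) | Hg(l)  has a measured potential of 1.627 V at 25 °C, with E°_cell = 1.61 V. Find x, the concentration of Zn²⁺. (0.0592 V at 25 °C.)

9.3 × 10^-5 M

From the Nernst equation, log Q = n(E° − E)/0.0592 = 2(1.61 − 1.627)/0.0592 = -0.574, so Q = 0.266.
With Q = [Zn²⁺]/[Hg²⁺] and the known concentrations, [Zn²⁺] in the numerator gives [Zn²⁺] = 9.3 × 10^-5 M.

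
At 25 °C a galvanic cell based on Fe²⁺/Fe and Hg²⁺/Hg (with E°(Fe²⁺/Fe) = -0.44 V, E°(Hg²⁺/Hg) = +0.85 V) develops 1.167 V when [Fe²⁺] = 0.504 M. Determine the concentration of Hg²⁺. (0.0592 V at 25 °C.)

3.5 × 10^-5 M

From the Nernst equation, log Q = n(E° − E)/0.0592 = 2(1.29 − 1.167)/0.0592 = 4.155, so Q = 1.43 × 10^4.
With Q = [Fe²⁺]/[Hg²⁺] and the known concentrations, [Hg²⁺] in the denominator gives [Hg²⁺] = 3.5 × 10^-5 M.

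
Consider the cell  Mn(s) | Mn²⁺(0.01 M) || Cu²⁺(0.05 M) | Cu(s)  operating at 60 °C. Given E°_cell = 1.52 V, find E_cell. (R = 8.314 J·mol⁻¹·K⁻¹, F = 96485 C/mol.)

1.54 V

Balancing electrons gives n = 2; the reaction quotient is Q = [Mn²⁺]/[Cu²⁺] = 0.200.
E = E° − (RT/nF) ln Q = 1.52 − (8.314×333)/(2×96485) × (-1.609) = 1.520 + 0.023 = 1.543 V.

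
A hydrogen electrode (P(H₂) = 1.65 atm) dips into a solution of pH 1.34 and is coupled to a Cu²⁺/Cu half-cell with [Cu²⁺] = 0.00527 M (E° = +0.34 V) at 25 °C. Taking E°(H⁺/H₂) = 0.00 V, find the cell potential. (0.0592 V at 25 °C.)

0.36 V

The Cu²⁺/Cu couple is the cathode, so E°_cell = 0.34 V; n = 2.
[H⁺] = 10^(−1.34) = 0.046 M, and Q = [H⁺]^2 / ([Cu²⁺]·P(H₂)) = 0.240.
E = E° − (0.0592/2) log Q = 0.34 − (0.0592/2)(-0.619) = 0.358 V.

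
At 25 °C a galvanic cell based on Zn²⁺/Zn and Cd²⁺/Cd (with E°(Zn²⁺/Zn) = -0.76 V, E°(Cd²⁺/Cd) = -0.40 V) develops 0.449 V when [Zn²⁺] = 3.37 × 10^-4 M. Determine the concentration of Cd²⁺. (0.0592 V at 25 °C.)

From the Nernst equation, log Q = n(E° − E)/0.0592 = 2(0.36 − 0.449)/0.0592 = -3.007, so Q = 9.85 × 10^-4.
With Q = [Zn²⁺]/[Cd²⁺] and the known concentrations, [Cd²⁺] in the denominator gives [Cd²⁺] = 0.34 M.

0.34 M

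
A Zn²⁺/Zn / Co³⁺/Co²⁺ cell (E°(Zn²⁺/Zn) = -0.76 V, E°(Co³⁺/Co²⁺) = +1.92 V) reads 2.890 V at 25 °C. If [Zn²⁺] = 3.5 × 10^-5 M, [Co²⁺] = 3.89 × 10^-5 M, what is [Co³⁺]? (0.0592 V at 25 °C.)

From the Nernst equation, log Q = n(E° − E)/0.0592 = 2(2.68 − 2.890)/0.0592 = -7.095, so Q = 8.04 × 10^-8.
With Q = [Zn²⁺]·[Co²⁺]^2/[Co³⁺]^2 and the known concentrations, [Co³⁺]^2 in the denominator gives [Co³⁺] = 8.1 × 10^-4 M.

8.1 × 10^-4 M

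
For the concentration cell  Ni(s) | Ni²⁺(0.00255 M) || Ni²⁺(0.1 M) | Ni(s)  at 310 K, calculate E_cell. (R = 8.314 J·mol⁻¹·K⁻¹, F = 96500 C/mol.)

0.049 V

Both half-cells are Ni²⁺/Ni, so E°_cell = 0. The concentrated side is the cathode; the cell reaction moves Ni²⁺ from high to low concentration with n = 2.
Q = [Ni²⁺]_dilute/[Ni²⁺]_conc = 0.00255/0.1 = 0.0255.
E = 0 − (RT/nF) ln Q = −((8.314×310)/(2×96500))(-3.669) = 0.0490 V.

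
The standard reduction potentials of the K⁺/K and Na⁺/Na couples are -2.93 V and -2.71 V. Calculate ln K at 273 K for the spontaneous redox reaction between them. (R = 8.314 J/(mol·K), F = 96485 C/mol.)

ln K = 9.4

E°_cell = -2.71 − (-2.93) = 0.22 V, with n = 1 electron transferred.
At equilibrium E = 0, so the Nernst equation gives ln K = nFE°/RT = (1)(96485)(0.22)/((8.314)(273)) = 9.35.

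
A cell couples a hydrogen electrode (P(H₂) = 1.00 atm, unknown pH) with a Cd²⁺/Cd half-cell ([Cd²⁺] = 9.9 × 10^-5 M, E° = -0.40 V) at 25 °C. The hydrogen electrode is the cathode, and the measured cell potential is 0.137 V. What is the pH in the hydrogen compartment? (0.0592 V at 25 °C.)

pH = 6.44

E°_cell = 0.40 V and n = 2.
log Q = n(E° − E)/0.0592 = 2×(0.40 − 0.137)/0.0592 = 8.885.
With Q = [Cd²⁺]·P(H₂) / [H⁺]^2, solving for [H⁺] gives log[H⁺] = -6.445, so pH = 6.44.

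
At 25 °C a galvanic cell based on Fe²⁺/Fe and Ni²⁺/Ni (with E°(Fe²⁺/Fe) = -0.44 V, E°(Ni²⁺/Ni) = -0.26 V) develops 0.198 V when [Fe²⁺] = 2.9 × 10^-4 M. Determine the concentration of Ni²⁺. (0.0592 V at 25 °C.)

0.0012 M

From the Nernst equation, log Q = n(E° − E)/0.0592 = 2(0.18 − 0.198)/0.0592 = -0.608, so Q = 0.247.
With Q = [Fe²⁺]/[Ni²⁺] and the known concentrations, [Ni²⁺] in the denominator gives [Ni²⁺] = 0.0012 M.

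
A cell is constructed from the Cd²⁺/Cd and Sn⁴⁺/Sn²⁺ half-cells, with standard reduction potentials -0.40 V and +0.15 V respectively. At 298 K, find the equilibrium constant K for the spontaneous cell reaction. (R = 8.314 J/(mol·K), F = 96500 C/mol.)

E°_cell = +0.15 − (-0.40) = 0.55 V, with n = 2 electrons transferred.
At equilibrium E = 0, so the Nernst equation gives ln K = nFE°/RT = (2)(96500)(0.55)/((8.314)(298)) = 42.84.
K = e^42.84 = 4 × 10^18.

4 × 10^18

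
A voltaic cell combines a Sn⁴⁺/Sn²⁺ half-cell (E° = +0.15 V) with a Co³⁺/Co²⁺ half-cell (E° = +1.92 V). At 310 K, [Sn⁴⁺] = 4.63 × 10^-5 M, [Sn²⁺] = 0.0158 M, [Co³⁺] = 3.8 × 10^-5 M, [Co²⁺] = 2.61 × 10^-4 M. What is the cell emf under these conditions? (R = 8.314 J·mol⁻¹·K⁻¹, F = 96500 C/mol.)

1.80 V

The Co³⁺/Co²⁺ couple has the higher reduction potential and acts as the cathode, so E°_cell = +1.92 − (+0.15) = 1.77 V.
Balancing electrons gives n = 2; the reaction quotient is Q = [Sn⁴⁺]·[Co²⁺]^2/([Sn²⁺]·[Co³⁺]^2) = 0.138.
E = E° − (RT/nF) ln Q = 1.77 − (8.314×310)/(2×96500) × (-1.979) = 1.770 + 0.026 = 1.796 V.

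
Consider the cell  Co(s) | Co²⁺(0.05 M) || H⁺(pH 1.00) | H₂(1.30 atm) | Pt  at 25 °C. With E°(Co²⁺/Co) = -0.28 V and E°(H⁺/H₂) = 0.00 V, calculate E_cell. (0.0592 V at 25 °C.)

The hydrogen couple is the cathode, so E°_cell = 0.28 V; n = 2.
[H⁺] = 10^(−1.00) = 0.10 M, and Q = [Co²⁺]·P(H₂) / [H⁺]^2 = 6.50.
E = E° − (0.0592/2) log Q = 0.28 − (0.0592/2)(0.813) = 0.256 V.

0.26 V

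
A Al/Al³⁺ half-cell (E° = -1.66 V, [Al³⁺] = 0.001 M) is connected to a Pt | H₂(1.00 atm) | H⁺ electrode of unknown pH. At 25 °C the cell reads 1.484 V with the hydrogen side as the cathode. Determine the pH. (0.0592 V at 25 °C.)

pH = 3.97

E°_cell = 1.66 V and n = 6.
log Q = n(E° − E)/0.0592 = 6×(1.66 − 1.484)/0.0592 = 17.838.
With Q = [Al³⁺]^2·P(H₂)^3 / [H⁺]^6, solving for [H⁺] gives log[H⁺] = -3.973, so pH = 3.97.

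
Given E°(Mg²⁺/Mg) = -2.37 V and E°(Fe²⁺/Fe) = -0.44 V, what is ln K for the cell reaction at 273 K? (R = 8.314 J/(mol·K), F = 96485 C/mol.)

E°_cell = -0.44 − (-2.37) = 1.93 V, with n = 2 electrons transferred.
At equilibrium E = 0, so the Nernst equation gives ln K = nFE°/RT = (2)(96485)(1.93)/((8.314)(273)) = 164.09.

ln K = 164.1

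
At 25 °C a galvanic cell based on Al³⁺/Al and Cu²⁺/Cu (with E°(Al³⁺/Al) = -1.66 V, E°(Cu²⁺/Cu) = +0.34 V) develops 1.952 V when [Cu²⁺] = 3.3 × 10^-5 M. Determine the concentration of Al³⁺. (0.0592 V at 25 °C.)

From the Nernst equation, log Q = n(E° − E)/0.0592 = 6(2.00 − 1.952)/0.0592 = 4.865, so Q = 7.33 × 10^4.
With Q = [Al³⁺]^2/[Cu²⁺]^3 and the known concentrations, [Al³⁺]^2 in the numerator gives [Al³⁺] = 5.1 × 10^-5 M.

5.1 × 10^-5 M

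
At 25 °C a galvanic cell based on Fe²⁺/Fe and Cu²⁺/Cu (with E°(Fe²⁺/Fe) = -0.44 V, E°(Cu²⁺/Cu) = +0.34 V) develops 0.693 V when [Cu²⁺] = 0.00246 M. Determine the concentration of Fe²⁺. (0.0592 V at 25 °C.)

2.1 M

From the Nernst equation, log Q = n(E° − E)/0.0592 = 2(0.78 − 0.693)/0.0592 = 2.939, so Q = 869.
With Q = [Fe²⁺]/[Cu²⁺] and the known concentrations, [Fe²⁺] in the numerator gives [Fe²⁺] = 2.1 M.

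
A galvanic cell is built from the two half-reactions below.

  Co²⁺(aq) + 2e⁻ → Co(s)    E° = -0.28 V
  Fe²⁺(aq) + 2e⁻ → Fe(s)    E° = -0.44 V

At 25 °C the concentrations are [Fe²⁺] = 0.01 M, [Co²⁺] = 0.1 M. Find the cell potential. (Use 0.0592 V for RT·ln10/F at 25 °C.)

The Co²⁺/Co couple has the higher reduction potential and acts as the cathode, so E°_cell = -0.28 − (-0.44) = 0.16 V.
Balancing electrons gives n = 2; the reaction quotient is Q = [Fe²⁺]/[Co²⁺] = 0.100.
At 25 °C, E = E° − (0.0592/n) log Q = 0.16 − (0.0592/2)(-1.000) = 0.160 + 0.030 = 0.190 V.

0.190 V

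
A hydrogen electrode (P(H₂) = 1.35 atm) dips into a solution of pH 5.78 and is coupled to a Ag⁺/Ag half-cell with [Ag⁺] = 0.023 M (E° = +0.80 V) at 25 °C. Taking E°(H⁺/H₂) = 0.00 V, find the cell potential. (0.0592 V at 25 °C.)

The Ag⁺/Ag couple is the cathode, so E°_cell = 0.80 V; n = 2.
[H⁺] = 10^(−5.78) = 1.7 × 10^-6 M, and Q = [H⁺]^2 / ([Ag⁺]^2·P(H₂)) = 3.86 × 10^-9.
E = E° − (0.0592/2) log Q = 0.80 − (0.0592/2)(-8.414) = 1.049 V.

1.05 V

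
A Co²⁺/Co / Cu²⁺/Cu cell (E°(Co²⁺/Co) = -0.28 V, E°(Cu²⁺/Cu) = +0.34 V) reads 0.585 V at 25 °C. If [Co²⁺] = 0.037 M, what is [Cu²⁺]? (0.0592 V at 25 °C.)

From the Nernst equation, log Q = n(E° − E)/0.0592 = 2(0.62 − 0.585)/0.0592 = 1.182, so Q = 15.2.
With Q = [Co²⁺]/[Cu²⁺] and the known concentrations, [Cu²⁺] in the denominator gives [Cu²⁺] = 0.0024 M.

0.0024 M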